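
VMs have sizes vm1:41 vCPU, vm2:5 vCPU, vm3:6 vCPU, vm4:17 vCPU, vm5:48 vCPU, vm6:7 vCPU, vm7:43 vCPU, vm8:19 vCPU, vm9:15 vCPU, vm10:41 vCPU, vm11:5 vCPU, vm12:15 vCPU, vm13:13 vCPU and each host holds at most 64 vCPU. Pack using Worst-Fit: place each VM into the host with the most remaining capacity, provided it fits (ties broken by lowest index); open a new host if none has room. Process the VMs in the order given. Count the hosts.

vm1 (41 vCPU) → host 1 (remaining 23 vCPU)
vm2 (5 vCPU) → host 1 (remaining 18 vCPU)
vm3 (6 vCPU) → host 1 (remaining 12 vCPU)
vm4 (17 vCPU) → host 2 (remaining 47 vCPU)
vm5 (48 vCPU) → host 3 (remaining 16 vCPU)
vm6 (7 vCPU) → host 2 (remaining 40 vCPU)
vm7 (43 vCPU) → host 4 (remaining 21 vCPU)
vm8 (19 vCPU) → host 2 (remaining 21 vCPU)
vm9 (15 vCPU) → host 2 (remaining 6 vCPU)
vm10 (41 vCPU) → host 5 (remaining 23 vCPU)
vm11 (5 vCPU) → host 5 (remaining 18 vCPU)
vm12 (15 vCPU) → host 4 (remaining 6 vCPU)
vm13 (13 vCPU) → host 5 (remaining 5 vCPU)
Final hosts: [41,5,6] [17,7,19,15] [48] [43,15] [41,5,13].

5 hosts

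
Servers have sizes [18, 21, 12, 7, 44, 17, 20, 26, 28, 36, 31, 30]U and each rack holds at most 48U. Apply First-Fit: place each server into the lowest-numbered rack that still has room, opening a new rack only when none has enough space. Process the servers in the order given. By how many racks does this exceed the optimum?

1

First-Fit: [18,21,7] [12,17] [44] [20,26] [28] [36] [31] [30] → 8 racks.
Total size 290U; any packing needs at least ⌈290/48⌉ = 7 racks.
An optimal packing achieves that bound: [44] [36,12] [31,17] [30,18] [28,20] [26,21] [7] → 7 racks.
Excess: 8 − 7 = 1.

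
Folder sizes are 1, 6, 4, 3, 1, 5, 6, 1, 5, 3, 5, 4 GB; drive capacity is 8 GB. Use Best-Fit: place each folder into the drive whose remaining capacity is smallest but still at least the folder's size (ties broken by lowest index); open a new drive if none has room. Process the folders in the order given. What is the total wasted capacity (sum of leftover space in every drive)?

Put 1 GB in drive 1; 7 GB remain.
Put 6 GB in drive 1; 1 GB remain.
Put 4 GB in drive 2; 4 GB remain.
Put 3 GB in drive 2; 1 GB remain.
Put 1 GB in drive 1; 0 GB remain.
Put 5 GB in drive 3; 3 GB remain.
Put 6 GB in drive 4; 2 GB remain.
Put 1 GB in drive 2; 0 GB remain.
Put 5 GB in drive 5; 3 GB remain.
Put 3 GB in drive 3; 0 GB remain.
Put 5 GB in drive 6; 3 GB remain.
Put 4 GB in drive 7; 4 GB remain.
7 drives × 8 GB = 56 GB; used 44 GB; unused 12 GB.

12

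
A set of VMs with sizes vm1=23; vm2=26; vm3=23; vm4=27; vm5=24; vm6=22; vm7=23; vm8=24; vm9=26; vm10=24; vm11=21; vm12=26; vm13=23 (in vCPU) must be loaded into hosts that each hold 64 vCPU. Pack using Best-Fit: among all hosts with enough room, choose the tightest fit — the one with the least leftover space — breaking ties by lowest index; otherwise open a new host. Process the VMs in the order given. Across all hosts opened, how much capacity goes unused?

136

Put vm1 (23 vCPU) in host 1; 41 vCPU remain.
Put vm2 (26 vCPU) in host 1; 15 vCPU remain.
Put vm3 (23 vCPU) in host 2; 41 vCPU remain.
Put vm4 (27 vCPU) in host 2; 14 vCPU remain.
Put vm5 (24 vCPU) in host 3; 40 vCPU remain.
Put vm6 (22 vCPU) in host 3; 18 vCPU remain.
Put vm7 (23 vCPU) in host 4; 41 vCPU remain.
Put vm8 (24 vCPU) in host 4; 17 vCPU remain.
Put vm9 (26 vCPU) in host 5; 38 vCPU remain.
Put vm10 (24 vCPU) in host 5; 14 vCPU remain.
Put vm11 (21 vCPU) in host 6; 43 vCPU remain.
Put vm12 (26 vCPU) in host 6; 17 vCPU remain.
Put vm13 (23 vCPU) in host 7; 41 vCPU remain.
7 hosts × 64 vCPU = 448 vCPU; used 312 vCPU; unused 136 vCPU.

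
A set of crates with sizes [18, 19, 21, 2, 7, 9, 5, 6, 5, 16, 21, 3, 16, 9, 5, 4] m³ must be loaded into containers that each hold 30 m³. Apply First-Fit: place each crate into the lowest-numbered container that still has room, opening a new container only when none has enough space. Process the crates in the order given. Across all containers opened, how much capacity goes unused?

Put 18 m³ in container 1; 12 m³ remain.
Put 19 m³ in container 2; 11 m³ remain.
Put 21 m³ in container 3; 9 m³ remain.
Put 2 m³ in container 1; 10 m³ remain.
Put 7 m³ in container 1; 3 m³ remain.
Put 9 m³ in container 2; 2 m³ remain.
Put 5 m³ in container 3; 4 m³ remain.
Put 6 m³ in container 4; 24 m³ remain.
Put 5 m³ in container 4; 19 m³ remain.
Put 16 m³ in container 4; 3 m³ remain.
Put 21 m³ in container 5; 9 m³ remain.
Put 3 m³ in container 1; 0 m³ remain.
Put 16 m³ in container 6; 14 m³ remain.
Put 9 m³ in container 5; 0 m³ remain.
Put 5 m³ in container 6; 9 m³ remain.
Put 4 m³ in container 3; 0 m³ remain.
6 containers × 30 m³ = 180 m³; used 166 m³; unused 14 m³.

14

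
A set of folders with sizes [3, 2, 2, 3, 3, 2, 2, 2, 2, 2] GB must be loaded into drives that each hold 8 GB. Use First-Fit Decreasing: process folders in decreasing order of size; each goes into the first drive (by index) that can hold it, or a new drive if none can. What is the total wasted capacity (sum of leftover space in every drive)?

1

Sorted descending: 3, 3, 3, 2, 2, 2, 2, 2, 2, 2.
drive 1: place 3 GB, 5 GB left
drive 1: place 3 GB, 2 GB left
drive 2: place 3 GB, 5 GB left
drive 1: place 2 GB, 0 GB left
drive 2: place 2 GB, 3 GB left
drive 2: place 2 GB, 1 GB left
drive 3: place 2 GB, 6 GB left
drive 3: place 2 GB, 4 GB left
drive 3: place 2 GB, 2 GB left
drive 3: place 2 GB, 0 GB left
3 drives × 8 GB = 24 GB; used 23 GB; unused 1 GB.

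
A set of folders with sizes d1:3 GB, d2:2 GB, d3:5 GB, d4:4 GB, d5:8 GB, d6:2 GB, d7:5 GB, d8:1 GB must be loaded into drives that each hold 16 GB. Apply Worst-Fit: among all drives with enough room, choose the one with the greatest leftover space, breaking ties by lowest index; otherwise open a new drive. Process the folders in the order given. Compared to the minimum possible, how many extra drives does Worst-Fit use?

0

Worst-Fit: [3,2,5,4,1] [8,2,5] → 2 drives.
Total size 30 GB; any packing needs at least ⌈30/16⌉ = 2 drives.
So 2 is already optimal.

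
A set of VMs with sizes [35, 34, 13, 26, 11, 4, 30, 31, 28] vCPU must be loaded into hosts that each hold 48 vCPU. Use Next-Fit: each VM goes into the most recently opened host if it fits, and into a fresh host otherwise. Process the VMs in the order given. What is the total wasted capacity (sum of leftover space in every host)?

76

Put 35 vCPU in host 1; 13 vCPU remain.
Put 34 vCPU in host 2; 14 vCPU remain.
Put 13 vCPU in host 2; 1 vCPU remain.
Put 26 vCPU in host 3; 22 vCPU remain.
Put 11 vCPU in host 3; 11 vCPU remain.
Put 4 vCPU in host 3; 7 vCPU remain.
Put 30 vCPU in host 4; 18 vCPU remain.
Put 31 vCPU in host 5; 17 vCPU remain.
Put 28 vCPU in host 6; 20 vCPU remain.
6 hosts × 48 vCPU = 288 vCPU; used 212 vCPU; unused 76 vCPU.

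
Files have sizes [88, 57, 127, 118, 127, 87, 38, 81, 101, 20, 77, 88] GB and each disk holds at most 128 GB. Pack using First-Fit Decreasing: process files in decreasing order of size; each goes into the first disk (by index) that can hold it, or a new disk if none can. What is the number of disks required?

10

Sorted descending: 127, 127, 118, 101, 88, 88, 87, 81, 77, 57, 38, 20.
disk 1: place 127 GB, 1 GB left
disk 2: place 127 GB, 1 GB left
disk 3: place 118 GB, 10 GB left
disk 4: place 101 GB, 27 GB left
disk 5: place 88 GB, 40 GB left
disk 6: place 88 GB, 40 GB left
disk 7: place 87 GB, 41 GB left
disk 8: place 81 GB, 47 GB left
disk 9: place 77 GB, 51 GB left
disk 10: place 57 GB, 71 GB left
disk 5: place 38 GB, 2 GB left
disk 4: place 20 GB, 7 GB left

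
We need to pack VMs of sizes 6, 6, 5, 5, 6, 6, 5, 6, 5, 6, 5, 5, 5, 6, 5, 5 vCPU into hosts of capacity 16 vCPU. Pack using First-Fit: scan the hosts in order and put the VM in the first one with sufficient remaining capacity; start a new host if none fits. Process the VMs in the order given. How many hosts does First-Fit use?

6

6 vCPU → host 1 (remaining 10 vCPU)
6 vCPU → host 1 (remaining 4 vCPU)
5 vCPU → host 2 (remaining 11 vCPU)
5 vCPU → host 2 (remaining 6 vCPU)
6 vCPU → host 2 (remaining 0 vCPU)
6 vCPU → host 3 (remaining 10 vCPU)
5 vCPU → host 3 (remaining 5 vCPU)
6 vCPU → host 4 (remaining 10 vCPU)
5 vCPU → host 3 (remaining 0 vCPU)
6 vCPU → host 4 (remaining 4 vCPU)
5 vCPU → host 5 (remaining 11 vCPU)
5 vCPU → host 5 (remaining 6 vCPU)
5 vCPU → host 5 (remaining 1 vCPU)
6 vCPU → host 6 (remaining 10 vCPU)
5 vCPU → host 6 (remaining 5 vCPU)
5 vCPU → host 6 (remaining 0 vCPU)
Final hosts: [6,6] [5,5,6] [6,5,5] [6,6] [5,5,5] [6,5,5].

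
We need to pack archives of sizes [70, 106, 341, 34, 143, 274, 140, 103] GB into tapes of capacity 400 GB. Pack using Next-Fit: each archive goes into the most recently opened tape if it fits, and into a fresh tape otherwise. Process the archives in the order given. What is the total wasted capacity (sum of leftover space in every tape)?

70 GB → tape 1 (remaining 330 GB)
106 GB → tape 1 (remaining 224 GB)
341 GB → tape 2 (remaining 59 GB)
34 GB → tape 2 (remaining 25 GB)
143 GB → tape 3 (remaining 257 GB)
274 GB → tape 4 (remaining 126 GB)
140 GB → tape 5 (remaining 260 GB)
103 GB → tape 5 (remaining 157 GB)
5 tapes × 400 GB = 2000 GB; used 1211 GB; unused 789 GB.

789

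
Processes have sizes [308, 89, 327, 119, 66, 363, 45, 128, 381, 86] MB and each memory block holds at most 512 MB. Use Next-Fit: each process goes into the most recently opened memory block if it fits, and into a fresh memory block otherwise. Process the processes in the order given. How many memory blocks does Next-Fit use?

memory block 1: place 308 MB, 204 MB left
memory block 1: place 89 MB, 115 MB left
memory block 2: place 327 MB, 185 MB left
memory block 2: place 119 MB, 66 MB left
memory block 2: place 66 MB, 0 MB left
memory block 3: place 363 MB, 149 MB left
memory block 3: place 45 MB, 104 MB left
memory block 4: place 128 MB, 384 MB left
memory block 4: place 381 MB, 3 MB left
memory block 5: place 86 MB, 426 MB left

5 memory blocks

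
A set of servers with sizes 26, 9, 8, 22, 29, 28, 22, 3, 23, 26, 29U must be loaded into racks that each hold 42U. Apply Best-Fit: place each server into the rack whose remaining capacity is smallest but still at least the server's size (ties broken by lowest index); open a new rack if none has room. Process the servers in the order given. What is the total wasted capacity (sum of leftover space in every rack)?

Put 26U in rack 1; 16U remain.
Put 9U in rack 1; 7U remain.
Put 8U in rack 2; 34U remain.
Put 22U in rack 2; 12U remain.
Put 29U in rack 3; 13U remain.
Put 28U in rack 4; 14U remain.
Put 22U in rack 5; 20U remain.
Put 3U in rack 1; 4U remain.
Put 23U in rack 6; 19U remain.
Put 26U in rack 7; 16U remain.
Put 29U in rack 8; 13U remain.
8 racks × 42U = 336U; used 225U; unused 111U.

111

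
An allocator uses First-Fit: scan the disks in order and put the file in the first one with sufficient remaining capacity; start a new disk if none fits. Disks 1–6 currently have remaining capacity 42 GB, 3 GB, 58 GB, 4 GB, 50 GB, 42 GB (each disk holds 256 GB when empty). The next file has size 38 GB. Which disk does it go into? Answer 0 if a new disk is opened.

1

Disks with room: disk 1 (42 GB), disk 3 (58 GB), disk 5 (50 GB), disk 6 (42 GB).
The first with room is disk 1.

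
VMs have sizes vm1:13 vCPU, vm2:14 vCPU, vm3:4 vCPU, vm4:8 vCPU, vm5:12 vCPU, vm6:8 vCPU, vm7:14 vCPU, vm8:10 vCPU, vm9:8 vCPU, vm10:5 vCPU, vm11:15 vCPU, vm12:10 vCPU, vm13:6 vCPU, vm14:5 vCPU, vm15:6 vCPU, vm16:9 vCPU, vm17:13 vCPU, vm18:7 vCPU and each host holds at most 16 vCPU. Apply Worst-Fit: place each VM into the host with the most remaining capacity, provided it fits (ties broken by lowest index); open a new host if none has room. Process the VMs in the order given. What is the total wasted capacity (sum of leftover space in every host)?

25

host 1: place vm1 (13 vCPU), 3 vCPU left
host 2: place vm2 (14 vCPU), 2 vCPU left
host 3: place vm3 (4 vCPU), 12 vCPU left
host 3: place vm4 (8 vCPU), 4 vCPU left
host 4: place vm5 (12 vCPU), 4 vCPU left
host 5: place vm6 (8 vCPU), 8 vCPU left
host 6: place vm7 (14 vCPU), 2 vCPU left
host 7: place vm8 (10 vCPU), 6 vCPU left
host 5: place vm9 (8 vCPU), 0 vCPU left
host 7: place vm10 (5 vCPU), 1 vCPU left
host 8: place vm11 (15 vCPU), 1 vCPU left
host 9: place vm12 (10 vCPU), 6 vCPU left
host 9: place vm13 (6 vCPU), 0 vCPU left
host 10: place vm14 (5 vCPU), 11 vCPU left
host 10: place vm15 (6 vCPU), 5 vCPU left
host 11: place vm16 (9 vCPU), 7 vCPU left
host 12: place vm17 (13 vCPU), 3 vCPU left
host 11: place vm18 (7 vCPU), 0 vCPU left
12 hosts × 16 vCPU = 192 vCPU; used 167 vCPU; unused 25 vCPU.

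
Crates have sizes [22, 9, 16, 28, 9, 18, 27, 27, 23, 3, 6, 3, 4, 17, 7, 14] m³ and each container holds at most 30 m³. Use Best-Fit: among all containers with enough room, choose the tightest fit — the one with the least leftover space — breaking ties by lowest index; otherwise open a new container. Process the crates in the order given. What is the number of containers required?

22 m³ → container 1 (remaining 8 m³)
9 m³ → container 2 (remaining 21 m³)
16 m³ → container 2 (remaining 5 m³)
28 m³ → container 3 (remaining 2 m³)
9 m³ → container 4 (remaining 21 m³)
18 m³ → container 4 (remaining 3 m³)
27 m³ → container 5 (remaining 3 m³)
27 m³ → container 6 (remaining 3 m³)
23 m³ → container 7 (remaining 7 m³)
3 m³ → container 4 (remaining 0 m³)
6 m³ → container 7 (remaining 1 m³)
3 m³ → container 5 (remaining 0 m³)
4 m³ → container 2 (remaining 1 m³)
17 m³ → container 8 (remaining 13 m³)
7 m³ → container 1 (remaining 1 m³)
14 m³ → container 9 (remaining 16 m³)
Final containers: [22,7] [9,16,4] [28] [9,18,3] [27,3] [27] [23,6] [17] [14].

9 containers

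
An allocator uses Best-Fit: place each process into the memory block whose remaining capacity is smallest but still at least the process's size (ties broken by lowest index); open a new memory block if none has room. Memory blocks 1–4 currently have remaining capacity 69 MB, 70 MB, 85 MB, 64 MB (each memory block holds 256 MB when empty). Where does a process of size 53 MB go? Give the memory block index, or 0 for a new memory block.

Memory blocks with room: memory block 1 (69 MB), memory block 2 (70 MB), memory block 3 (85 MB), memory block 4 (64 MB).
Tightest fit is memory block 4 with 64 MB free.

4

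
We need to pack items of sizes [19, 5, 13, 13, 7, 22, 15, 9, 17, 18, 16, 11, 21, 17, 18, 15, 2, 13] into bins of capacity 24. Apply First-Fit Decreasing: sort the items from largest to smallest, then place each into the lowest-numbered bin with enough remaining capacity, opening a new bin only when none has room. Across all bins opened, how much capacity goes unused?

Sorted descending: 22, 21, 19, 18, 18, 17, 17, 16, 15, 15, 13, 13, 13, 11, 9, 7, 5, 2.
bin 1: place 22, 2 left
bin 2: place 21, 3 left
bin 3: place 19, 5 left
bin 4: place 18, 6 left
bin 5: place 18, 6 left
bin 6: place 17, 7 left
bin 7: place 17, 7 left
bin 8: place 16, 8 left
bin 9: place 15, 9 left
bin 10: place 15, 9 left
bin 11: place 13, 11 left
bin 12: place 13, 11 left
bin 13: place 13, 11 left
bin 11: place 11, 0 left
bin 9: place 9, 0 left
bin 6: place 7, 0 left
bin 3: place 5, 0 left
bin 1: place 2, 0 left
13 bins × 24 = 312; used 251; unused 61.

61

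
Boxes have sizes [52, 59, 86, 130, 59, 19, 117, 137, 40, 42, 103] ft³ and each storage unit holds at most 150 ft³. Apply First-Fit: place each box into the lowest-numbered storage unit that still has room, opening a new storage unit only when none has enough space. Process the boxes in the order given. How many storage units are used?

52 ft³ → storage unit 1 (remaining 98 ft³)
59 ft³ → storage unit 1 (remaining 39 ft³)
86 ft³ → storage unit 2 (remaining 64 ft³)
130 ft³ → storage unit 3 (remaining 20 ft³)
59 ft³ → storage unit 2 (remaining 5 ft³)
19 ft³ → storage unit 1 (remaining 20 ft³)
117 ft³ → storage unit 4 (remaining 33 ft³)
137 ft³ → storage unit 5 (remaining 13 ft³)
40 ft³ → storage unit 6 (remaining 110 ft³)
42 ft³ → storage unit 6 (remaining 68 ft³)
103 ft³ → storage unit 7 (remaining 47 ft³)

7 storage units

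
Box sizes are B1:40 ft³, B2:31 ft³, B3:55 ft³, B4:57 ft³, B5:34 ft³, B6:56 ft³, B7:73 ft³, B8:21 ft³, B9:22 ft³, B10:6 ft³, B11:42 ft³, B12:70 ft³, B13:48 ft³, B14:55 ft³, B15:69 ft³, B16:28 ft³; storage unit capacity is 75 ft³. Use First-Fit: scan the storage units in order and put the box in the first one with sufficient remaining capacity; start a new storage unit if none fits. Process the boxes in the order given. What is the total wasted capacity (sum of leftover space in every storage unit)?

storage unit 1: place B1 (40 ft³), 35 ft³ left
storage unit 1: place B2 (31 ft³), 4 ft³ left
storage unit 2: place B3 (55 ft³), 20 ft³ left
storage unit 3: place B4 (57 ft³), 18 ft³ left
storage unit 4: place B5 (34 ft³), 41 ft³ left
storage unit 5: place B6 (56 ft³), 19 ft³ left
storage unit 6: place B7 (73 ft³), 2 ft³ left
storage unit 4: place B8 (21 ft³), 20 ft³ left
storage unit 7: place B9 (22 ft³), 53 ft³ left
storage unit 2: place B10 (6 ft³), 14 ft³ left
storage unit 7: place B11 (42 ft³), 11 ft³ left
storage unit 8: place B12 (70 ft³), 5 ft³ left
storage unit 9: place B13 (48 ft³), 27 ft³ left
storage unit 10: place B14 (55 ft³), 20 ft³ left
storage unit 11: place B15 (69 ft³), 6 ft³ left
storage unit 12: place B16 (28 ft³), 47 ft³ left
12 storage units × 75 ft³ = 900 ft³; used 707 ft³; unused 193 ft³.

193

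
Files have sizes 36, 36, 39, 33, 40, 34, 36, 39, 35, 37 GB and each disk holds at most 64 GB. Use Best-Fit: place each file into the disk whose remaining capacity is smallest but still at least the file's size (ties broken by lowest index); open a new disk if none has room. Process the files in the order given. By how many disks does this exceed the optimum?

Best-Fit: [36] [36] [39] [33] [40] [34] [36] [39] [35] [37] → 10 disks.
10 files exceed 32 GB (half the capacity), and no two of those can share a disk, so at least 10 disks are needed.
So 10 is already optimal.

0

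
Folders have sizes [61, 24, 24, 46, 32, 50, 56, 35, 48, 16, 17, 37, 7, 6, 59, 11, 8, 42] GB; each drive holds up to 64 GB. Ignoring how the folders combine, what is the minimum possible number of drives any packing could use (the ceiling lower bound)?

10 drives

Total size = 61 + 24 + 24 + 46 + 32 + 50 + 56 + 35 + 48 + 16 + 17 + 37 + 7 + 6 + 59 + 11 + 8 + 42 = 579 GB.
⌈579 / 64⌉ = 10.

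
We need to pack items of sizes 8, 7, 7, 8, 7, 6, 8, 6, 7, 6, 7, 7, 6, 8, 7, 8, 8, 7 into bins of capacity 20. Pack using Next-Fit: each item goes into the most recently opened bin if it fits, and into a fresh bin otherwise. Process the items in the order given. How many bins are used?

9

Put 8 in bin 1; 12 remain.
Put 7 in bin 1; 5 remain.
Put 7 in bin 2; 13 remain.
Put 8 in bin 2; 5 remain.
Put 7 in bin 3; 13 remain.
Put 6 in bin 3; 7 remain.
Put 8 in bin 4; 12 remain.
Put 6 in bin 4; 6 remain.
Put 7 in bin 5; 13 remain.
Put 6 in bin 5; 7 remain.
Put 7 in bin 5; 0 remain.
Put 7 in bin 6; 13 remain.
Put 6 in bin 6; 7 remain.
Put 8 in bin 7; 12 remain.
Put 7 in bin 7; 5 remain.
Put 8 in bin 8; 12 remain.
Put 8 in bin 8; 4 remain.
Put 7 in bin 9; 13 remain.
Final bins: [8,7] [7,8] [7,6] [8,6] [7,6,7] [7,6] [8,7] [8,8] [7].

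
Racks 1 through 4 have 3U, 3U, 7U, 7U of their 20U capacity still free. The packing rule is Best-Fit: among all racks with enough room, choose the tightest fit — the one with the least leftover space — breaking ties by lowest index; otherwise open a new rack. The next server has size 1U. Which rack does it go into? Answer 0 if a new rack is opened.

1

Racks with room: rack 1 (3U), rack 2 (3U), rack 3 (7U), rack 4 (7U).
Tightest fit is rack 1 with 3U free.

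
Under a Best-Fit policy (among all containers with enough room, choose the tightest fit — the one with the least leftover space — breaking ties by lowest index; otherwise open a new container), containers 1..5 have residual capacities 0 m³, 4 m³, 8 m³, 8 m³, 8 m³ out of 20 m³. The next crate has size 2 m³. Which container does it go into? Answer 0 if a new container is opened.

Containers with room: container 2 (4 m³), container 3 (8 m³), container 4 (8 m³), container 5 (8 m³).
Tightest fit is container 2 with 4 m³ free.

2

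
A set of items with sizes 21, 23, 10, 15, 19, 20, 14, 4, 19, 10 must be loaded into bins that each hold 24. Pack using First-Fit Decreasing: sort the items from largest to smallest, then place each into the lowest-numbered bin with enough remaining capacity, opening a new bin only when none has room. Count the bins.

8

Sorted descending: 23, 21, 20, 19, 19, 15, 14, 10, 10, 4.
23 → bin 1 (remaining 1)
21 → bin 2 (remaining 3)
20 → bin 3 (remaining 4)
19 → bin 4 (remaining 5)
19 → bin 5 (remaining 5)
15 → bin 6 (remaining 9)
14 → bin 7 (remaining 10)
10 → bin 7 (remaining 0)
10 → bin 8 (remaining 14)
4 → bin 3 (remaining 0)
Final bins: [23] [21] [20,4] [19] [19] [15] [14,10] [10].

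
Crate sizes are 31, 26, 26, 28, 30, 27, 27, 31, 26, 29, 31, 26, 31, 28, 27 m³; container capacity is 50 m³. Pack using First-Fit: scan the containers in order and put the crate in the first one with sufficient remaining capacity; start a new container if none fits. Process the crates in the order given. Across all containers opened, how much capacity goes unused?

326

Put 31 m³ in container 1; 19 m³ remain.
Put 26 m³ in container 2; 24 m³ remain.
Put 26 m³ in container 3; 24 m³ remain.
Put 28 m³ in container 4; 22 m³ remain.
Put 30 m³ in container 5; 20 m³ remain.
Put 27 m³ in container 6; 23 m³ remain.
Put 27 m³ in container 7; 23 m³ remain.
Put 31 m³ in container 8; 19 m³ remain.
Put 26 m³ in container 9; 24 m³ remain.
Put 29 m³ in container 10; 21 m³ remain.
Put 31 m³ in container 11; 19 m³ remain.
Put 26 m³ in container 12; 24 m³ remain.
Put 31 m³ in container 13; 19 m³ remain.
Put 28 m³ in container 14; 22 m³ remain.
Put 27 m³ in container 15; 23 m³ remain.
15 containers × 50 m³ = 750 m³; used 424 m³; unused 326 m³.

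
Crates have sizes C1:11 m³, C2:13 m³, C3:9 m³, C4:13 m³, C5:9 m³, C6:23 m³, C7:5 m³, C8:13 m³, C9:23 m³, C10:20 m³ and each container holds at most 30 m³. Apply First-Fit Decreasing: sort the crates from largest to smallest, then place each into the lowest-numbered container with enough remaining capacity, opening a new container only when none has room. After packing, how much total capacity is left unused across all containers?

41

Sorted descending: 23, 23, 20, 13, 13, 13, 11, 9, 9, 5.
Put 23 m³ in container 1; 7 m³ remain.
Put 23 m³ in container 2; 7 m³ remain.
Put 20 m³ in container 3; 10 m³ remain.
Put 13 m³ in container 4; 17 m³ remain.
Put 13 m³ in container 4; 4 m³ remain.
Put 13 m³ in container 5; 17 m³ remain.
Put 11 m³ in container 5; 6 m³ remain.
Put 9 m³ in container 3; 1 m³ remain.
Put 9 m³ in container 6; 21 m³ remain.
Put 5 m³ in container 1; 2 m³ remain.
6 containers × 30 m³ = 180 m³; used 139 m³; unused 41 m³.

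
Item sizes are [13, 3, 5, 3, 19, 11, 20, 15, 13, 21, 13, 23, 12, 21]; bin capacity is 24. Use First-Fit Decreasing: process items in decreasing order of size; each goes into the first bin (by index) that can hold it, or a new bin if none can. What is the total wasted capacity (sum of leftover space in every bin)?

Sorted descending: 23, 21, 21, 20, 19, 15, 13, 13, 13, 12, 11, 5, 3, 3.
bin 1: place 23, 1 left
bin 2: place 21, 3 left
bin 3: place 21, 3 left
bin 4: place 20, 4 left
bin 5: place 19, 5 left
bin 6: place 15, 9 left
bin 7: place 13, 11 left
bin 8: place 13, 11 left
bin 9: place 13, 11 left
bin 10: place 12, 12 left
bin 7: place 11, 0 left
bin 5: place 5, 0 left
bin 2: place 3, 0 left
bin 3: place 3, 0 left
10 bins × 24 = 240; used 192; unused 48.

48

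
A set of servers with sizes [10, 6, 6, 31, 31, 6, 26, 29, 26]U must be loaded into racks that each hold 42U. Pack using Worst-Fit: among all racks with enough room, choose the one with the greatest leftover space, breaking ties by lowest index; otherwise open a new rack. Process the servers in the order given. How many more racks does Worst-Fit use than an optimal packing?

1

Worst-Fit: [10,6,6,6] [31] [31] [26] [29] [26] → 6 racks.
Total size 171U; any packing needs at least ⌈171/42⌉ = 5 racks.
An optimal packing achieves that bound: [31,10] [31,6] [29,6,6] [26] [26] → 5 racks.
Excess: 6 − 5 = 1.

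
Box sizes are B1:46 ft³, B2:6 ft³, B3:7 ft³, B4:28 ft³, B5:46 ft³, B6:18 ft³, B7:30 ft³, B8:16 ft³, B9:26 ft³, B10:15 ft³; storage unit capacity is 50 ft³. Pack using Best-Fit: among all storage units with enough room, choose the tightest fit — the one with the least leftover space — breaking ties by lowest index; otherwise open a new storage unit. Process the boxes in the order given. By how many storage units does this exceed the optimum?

1

Best-Fit: [46] [6,7,28] [46] [18,30] [16,26] [15] → 6 storage units.
Total size 238 ft³; any packing needs at least ⌈238/50⌉ = 5 storage units.
An optimal packing achieves that bound: [46] [46] [30,18] [28,16,6] [26,15,7] → 5 storage units.
Excess: 6 − 5 = 1.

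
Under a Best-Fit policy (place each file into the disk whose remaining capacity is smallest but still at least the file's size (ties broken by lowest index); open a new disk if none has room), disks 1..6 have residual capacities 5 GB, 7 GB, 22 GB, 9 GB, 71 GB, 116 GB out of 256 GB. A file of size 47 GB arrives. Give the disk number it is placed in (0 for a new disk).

Disks with room: disk 5 (71 GB), disk 6 (116 GB).
Tightest fit is disk 5 with 71 GB free.

5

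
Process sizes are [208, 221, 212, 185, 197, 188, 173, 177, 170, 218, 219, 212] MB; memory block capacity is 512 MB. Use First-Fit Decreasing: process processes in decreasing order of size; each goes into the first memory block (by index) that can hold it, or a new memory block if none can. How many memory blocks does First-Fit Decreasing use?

6 memory blocks

Sorted descending: 221, 219, 218, 212, 212, 208, 197, 188, 185, 177, 173, 170.
221 MB → memory block 1 (remaining 291 MB)
219 MB → memory block 1 (remaining 72 MB)
218 MB → memory block 2 (remaining 294 MB)
212 MB → memory block 2 (remaining 82 MB)
212 MB → memory block 3 (remaining 300 MB)
208 MB → memory block 3 (remaining 92 MB)
197 MB → memory block 4 (remaining 315 MB)
188 MB → memory block 4 (remaining 127 MB)
185 MB → memory block 5 (remaining 327 MB)
177 MB → memory block 5 (remaining 150 MB)
173 MB → memory block 6 (remaining 339 MB)
170 MB → memory block 6 (remaining 169 MB)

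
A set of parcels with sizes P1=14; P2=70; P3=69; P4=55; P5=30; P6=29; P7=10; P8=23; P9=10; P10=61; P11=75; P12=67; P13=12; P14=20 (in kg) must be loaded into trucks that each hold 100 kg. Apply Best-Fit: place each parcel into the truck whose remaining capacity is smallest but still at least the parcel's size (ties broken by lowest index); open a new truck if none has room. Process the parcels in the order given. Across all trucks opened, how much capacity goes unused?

truck 1: place P1 (14 kg), 86 kg left
truck 1: place P2 (70 kg), 16 kg left
truck 2: place P3 (69 kg), 31 kg left
truck 3: place P4 (55 kg), 45 kg left
truck 2: place P5 (30 kg), 1 kg left
truck 3: place P6 (29 kg), 16 kg left
truck 1: place P7 (10 kg), 6 kg left
truck 4: place P8 (23 kg), 77 kg left
truck 3: place P9 (10 kg), 6 kg left
truck 4: place P10 (61 kg), 16 kg left
truck 5: place P11 (75 kg), 25 kg left
truck 6: place P12 (67 kg), 33 kg left
truck 4: place P13 (12 kg), 4 kg left
truck 5: place P14 (20 kg), 5 kg left
6 trucks × 100 kg = 600 kg; used 545 kg; unused 55 kg.

55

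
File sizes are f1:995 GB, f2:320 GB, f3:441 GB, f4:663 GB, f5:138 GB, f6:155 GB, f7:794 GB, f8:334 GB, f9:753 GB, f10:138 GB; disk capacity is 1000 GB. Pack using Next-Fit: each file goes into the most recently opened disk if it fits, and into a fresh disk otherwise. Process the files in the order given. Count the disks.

6 disks

Put f1 (995 GB) in disk 1; 5 GB remain.
Put f2 (320 GB) in disk 2; 680 GB remain.
Put f3 (441 GB) in disk 2; 239 GB remain.
Put f4 (663 GB) in disk 3; 337 GB remain.
Put f5 (138 GB) in disk 3; 199 GB remain.
Put f6 (155 GB) in disk 3; 44 GB remain.
Put f7 (794 GB) in disk 4; 206 GB remain.
Put f8 (334 GB) in disk 5; 666 GB remain.
Put f9 (753 GB) in disk 6; 247 GB remain.
Put f10 (138 GB) in disk 6; 109 GB remain.
Final disks: [995] [320,441] [663,138,155] [794] [334] [753,138].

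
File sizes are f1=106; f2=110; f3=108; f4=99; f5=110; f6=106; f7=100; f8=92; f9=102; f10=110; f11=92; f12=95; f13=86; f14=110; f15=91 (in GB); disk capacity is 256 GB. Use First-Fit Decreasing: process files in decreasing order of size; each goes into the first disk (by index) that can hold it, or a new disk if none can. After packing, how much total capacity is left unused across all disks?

531

Sorted descending: 110, 110, 110, 110, 108, 106, 106, 102, 100, 99, 95, 92, 92, 91, 86.
Put 110 GB in disk 1; 146 GB remain.
Put 110 GB in disk 1; 36 GB remain.
Put 110 GB in disk 2; 146 GB remain.
Put 110 GB in disk 2; 36 GB remain.
Put 108 GB in disk 3; 148 GB remain.
Put 106 GB in disk 3; 42 GB remain.
Put 106 GB in disk 4; 150 GB remain.
Put 102 GB in disk 4; 48 GB remain.
Put 100 GB in disk 5; 156 GB remain.
Put 99 GB in disk 5; 57 GB remain.
Put 95 GB in disk 6; 161 GB remain.
Put 92 GB in disk 6; 69 GB remain.
Put 92 GB in disk 7; 164 GB remain.
Put 91 GB in disk 7; 73 GB remain.
Put 86 GB in disk 8; 170 GB remain.
8 disks × 256 GB = 2048 GB; used 1517 GB; unused 531 GB.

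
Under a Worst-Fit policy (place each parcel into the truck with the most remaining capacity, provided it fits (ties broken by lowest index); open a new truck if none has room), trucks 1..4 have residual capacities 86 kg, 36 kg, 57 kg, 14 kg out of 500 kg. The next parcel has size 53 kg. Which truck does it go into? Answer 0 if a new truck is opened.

Trucks with room: truck 1 (86 kg), truck 3 (57 kg).
Most room is truck 1 with 86 kg free.

1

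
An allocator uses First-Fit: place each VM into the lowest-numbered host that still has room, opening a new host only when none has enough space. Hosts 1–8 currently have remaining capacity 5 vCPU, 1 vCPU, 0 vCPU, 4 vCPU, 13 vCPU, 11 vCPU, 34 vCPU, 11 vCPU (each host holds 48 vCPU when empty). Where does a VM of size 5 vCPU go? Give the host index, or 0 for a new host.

1

Hosts with room: host 1 (5 vCPU), host 5 (13 vCPU), host 6 (11 vCPU), host 7 (34 vCPU), host 8 (11 vCPU).
The first with room is host 1.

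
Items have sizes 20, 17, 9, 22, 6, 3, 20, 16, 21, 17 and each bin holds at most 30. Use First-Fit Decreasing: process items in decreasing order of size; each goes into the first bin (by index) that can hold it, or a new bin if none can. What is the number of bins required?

7

Sorted descending: 22, 21, 20, 20, 17, 17, 16, 9, 6, 3.
Put 22 in bin 1; 8 remain.
Put 21 in bin 2; 9 remain.
Put 20 in bin 3; 10 remain.
Put 20 in bin 4; 10 remain.
Put 17 in bin 5; 13 remain.
Put 17 in bin 6; 13 remain.
Put 16 in bin 7; 14 remain.
Put 9 in bin 2; 0 remain.
Put 6 in bin 1; 2 remain.
Put 3 in bin 3; 7 remain.
Final bins: [22,6] [21,9] [20,3] [20] [17] [17] [16].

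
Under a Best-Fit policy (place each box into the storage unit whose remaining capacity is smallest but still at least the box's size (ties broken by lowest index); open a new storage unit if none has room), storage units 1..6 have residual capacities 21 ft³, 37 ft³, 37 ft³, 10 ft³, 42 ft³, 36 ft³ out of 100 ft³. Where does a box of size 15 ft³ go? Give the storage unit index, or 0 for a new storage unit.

Storage units with room: storage unit 1 (21 ft³), storage unit 2 (37 ft³), storage unit 3 (37 ft³), storage unit 5 (42 ft³), storage unit 6 (36 ft³).
Tightest fit is storage unit 1 with 21 ft³ free.

1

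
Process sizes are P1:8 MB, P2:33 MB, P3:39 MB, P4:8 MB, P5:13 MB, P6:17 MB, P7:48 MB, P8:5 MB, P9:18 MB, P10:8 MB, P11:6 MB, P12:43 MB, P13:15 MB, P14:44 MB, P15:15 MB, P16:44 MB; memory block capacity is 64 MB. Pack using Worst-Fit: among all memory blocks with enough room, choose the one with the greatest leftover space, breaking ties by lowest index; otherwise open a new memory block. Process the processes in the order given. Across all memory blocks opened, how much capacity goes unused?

84

memory block 1: place P1 (8 MB), 56 MB left
memory block 1: place P2 (33 MB), 23 MB left
memory block 2: place P3 (39 MB), 25 MB left
memory block 2: place P4 (8 MB), 17 MB left
memory block 1: place P5 (13 MB), 10 MB left
memory block 2: place P6 (17 MB), 0 MB left
memory block 3: place P7 (48 MB), 16 MB left
memory block 3: place P8 (5 MB), 11 MB left
memory block 4: place P9 (18 MB), 46 MB left
memory block 4: place P10 (8 MB), 38 MB left
memory block 4: place P11 (6 MB), 32 MB left
memory block 5: place P12 (43 MB), 21 MB left
memory block 4: place P13 (15 MB), 17 MB left
memory block 6: place P14 (44 MB), 20 MB left
memory block 5: place P15 (15 MB), 6 MB left
memory block 7: place P16 (44 MB), 20 MB left
7 memory blocks × 64 MB = 448 MB; used 364 MB; unused 84 MB.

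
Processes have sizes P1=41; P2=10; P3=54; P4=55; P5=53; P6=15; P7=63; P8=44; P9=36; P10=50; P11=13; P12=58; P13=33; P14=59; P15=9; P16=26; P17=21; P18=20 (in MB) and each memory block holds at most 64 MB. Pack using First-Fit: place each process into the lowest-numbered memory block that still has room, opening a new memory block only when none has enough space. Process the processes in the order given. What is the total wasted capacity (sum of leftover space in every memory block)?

108

P1 (41 MB) → memory block 1 (remaining 23 MB)
P2 (10 MB) → memory block 1 (remaining 13 MB)
P3 (54 MB) → memory block 2 (remaining 10 MB)
P4 (55 MB) → memory block 3 (remaining 9 MB)
P5 (53 MB) → memory block 4 (remaining 11 MB)
P6 (15 MB) → memory block 5 (remaining 49 MB)
P7 (63 MB) → memory block 6 (remaining 1 MB)
P8 (44 MB) → memory block 5 (remaining 5 MB)
P9 (36 MB) → memory block 7 (remaining 28 MB)
P10 (50 MB) → memory block 8 (remaining 14 MB)
P11 (13 MB) → memory block 1 (remaining 0 MB)
P12 (58 MB) → memory block 9 (remaining 6 MB)
P13 (33 MB) → memory block 10 (remaining 31 MB)
P14 (59 MB) → memory block 11 (remaining 5 MB)
P15 (9 MB) → memory block 2 (remaining 1 MB)
P16 (26 MB) → memory block 7 (remaining 2 MB)
P17 (21 MB) → memory block 10 (remaining 10 MB)
P18 (20 MB) → memory block 12 (remaining 44 MB)
12 memory blocks × 64 MB = 768 MB; used 660 MB; unused 108 MB.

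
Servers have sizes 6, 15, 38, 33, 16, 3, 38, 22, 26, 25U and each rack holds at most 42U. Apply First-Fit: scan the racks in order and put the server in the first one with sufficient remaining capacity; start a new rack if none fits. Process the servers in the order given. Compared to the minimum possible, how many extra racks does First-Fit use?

1

First-Fit: [6,15,16,3] [38] [33] [38] [22] [26] [25] → 7 racks.
Total size 222U; any packing needs at least ⌈222/42⌉ = 6 racks.
An optimal packing achieves that bound: [38,3] [38] [33,6] [26,16] [25,15] [22] → 6 racks.
Excess: 7 − 6 = 1.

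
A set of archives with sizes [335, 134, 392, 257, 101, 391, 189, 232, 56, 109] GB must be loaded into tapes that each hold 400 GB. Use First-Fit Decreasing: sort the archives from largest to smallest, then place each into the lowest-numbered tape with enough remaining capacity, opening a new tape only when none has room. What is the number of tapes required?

6

Sorted descending: 392, 391, 335, 257, 232, 189, 134, 109, 101, 56.
392 GB → tape 1 (remaining 8 GB)
391 GB → tape 2 (remaining 9 GB)
335 GB → tape 3 (remaining 65 GB)
257 GB → tape 4 (remaining 143 GB)
232 GB → tape 5 (remaining 168 GB)
189 GB → tape 6 (remaining 211 GB)
134 GB → tape 4 (remaining 9 GB)
109 GB → tape 5 (remaining 59 GB)
101 GB → tape 6 (remaining 110 GB)
56 GB → tape 3 (remaining 9 GB)
Final tapes: [392] [391] [335,56] [257,134] [232,109] [189,101].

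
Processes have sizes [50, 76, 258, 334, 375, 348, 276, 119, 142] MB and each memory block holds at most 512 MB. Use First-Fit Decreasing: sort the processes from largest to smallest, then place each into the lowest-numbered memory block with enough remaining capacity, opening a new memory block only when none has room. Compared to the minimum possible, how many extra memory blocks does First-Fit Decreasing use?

0

First-Fit Decreasing: [375,119] [348,142] [334,76,50] [276] [258] → 5 memory blocks.
5 processes exceed 256 MB (half the capacity), and no two of those can share a memory block, so at least 5 memory blocks are needed.
So 5 is already optimal.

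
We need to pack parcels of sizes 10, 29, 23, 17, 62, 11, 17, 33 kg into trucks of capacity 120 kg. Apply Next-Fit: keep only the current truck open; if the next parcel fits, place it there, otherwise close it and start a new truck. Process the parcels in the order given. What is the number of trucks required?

truck 1: place 10 kg, 110 kg left
truck 1: place 29 kg, 81 kg left
truck 1: place 23 kg, 58 kg left
truck 1: place 17 kg, 41 kg left
truck 2: place 62 kg, 58 kg left
truck 2: place 11 kg, 47 kg left
truck 2: place 17 kg, 30 kg left
truck 3: place 33 kg, 87 kg left

3 trucks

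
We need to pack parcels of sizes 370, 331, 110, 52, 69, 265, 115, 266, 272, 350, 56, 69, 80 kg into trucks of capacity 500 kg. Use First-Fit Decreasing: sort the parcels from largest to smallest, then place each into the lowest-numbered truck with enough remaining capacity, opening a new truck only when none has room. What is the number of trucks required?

6

Sorted descending: 370, 350, 331, 272, 266, 265, 115, 110, 80, 69, 69, 56, 52.
370 kg → truck 1 (remaining 130 kg)
350 kg → truck 2 (remaining 150 kg)
331 kg → truck 3 (remaining 169 kg)
272 kg → truck 4 (remaining 228 kg)
266 kg → truck 5 (remaining 234 kg)
265 kg → truck 6 (remaining 235 kg)
115 kg → truck 1 (remaining 15 kg)
110 kg → truck 2 (remaining 40 kg)
80 kg → truck 3 (remaining 89 kg)
69 kg → truck 3 (remaining 20 kg)
69 kg → truck 4 (remaining 159 kg)
56 kg → truck 4 (remaining 103 kg)
52 kg → truck 4 (remaining 51 kg)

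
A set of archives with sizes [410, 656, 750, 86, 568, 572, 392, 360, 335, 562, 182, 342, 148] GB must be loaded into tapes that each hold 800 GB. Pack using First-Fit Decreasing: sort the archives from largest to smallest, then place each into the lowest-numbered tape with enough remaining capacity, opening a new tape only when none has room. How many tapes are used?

Sorted descending: 750, 656, 572, 568, 562, 410, 392, 360, 342, 335, 182, 148, 86.
750 GB → tape 1 (remaining 50 GB)
656 GB → tape 2 (remaining 144 GB)
572 GB → tape 3 (remaining 228 GB)
568 GB → tape 4 (remaining 232 GB)
562 GB → tape 5 (remaining 238 GB)
410 GB → tape 6 (remaining 390 GB)
392 GB → tape 7 (remaining 408 GB)
360 GB → tape 6 (remaining 30 GB)
342 GB → tape 7 (remaining 66 GB)
335 GB → tape 8 (remaining 465 GB)
182 GB → tape 3 (remaining 46 GB)
148 GB → tape 4 (remaining 84 GB)
86 GB → tape 2 (remaining 58 GB)
Final tapes: [750] [656,86] [572,182] [568,148] [562] [410,360] [392,342] [335].

8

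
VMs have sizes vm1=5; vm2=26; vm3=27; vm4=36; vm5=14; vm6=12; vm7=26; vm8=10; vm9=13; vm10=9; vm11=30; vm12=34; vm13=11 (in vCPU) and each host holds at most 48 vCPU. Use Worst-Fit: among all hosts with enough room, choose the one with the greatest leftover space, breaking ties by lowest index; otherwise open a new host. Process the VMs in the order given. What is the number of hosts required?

host 1: place vm1 (5 vCPU), 43 vCPU left
host 1: place vm2 (26 vCPU), 17 vCPU left
host 2: place vm3 (27 vCPU), 21 vCPU left
host 3: place vm4 (36 vCPU), 12 vCPU left
host 2: place vm5 (14 vCPU), 7 vCPU left
host 1: place vm6 (12 vCPU), 5 vCPU left
host 4: place vm7 (26 vCPU), 22 vCPU left
host 4: place vm8 (10 vCPU), 12 vCPU left
host 5: place vm9 (13 vCPU), 35 vCPU left
host 5: place vm10 (9 vCPU), 26 vCPU left
host 6: place vm11 (30 vCPU), 18 vCPU left
host 7: place vm12 (34 vCPU), 14 vCPU left
host 5: place vm13 (11 vCPU), 15 vCPU left
Final hosts: [5,26,12] [27,14] [36] [26,10] [13,9,11] [30] [34].

7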